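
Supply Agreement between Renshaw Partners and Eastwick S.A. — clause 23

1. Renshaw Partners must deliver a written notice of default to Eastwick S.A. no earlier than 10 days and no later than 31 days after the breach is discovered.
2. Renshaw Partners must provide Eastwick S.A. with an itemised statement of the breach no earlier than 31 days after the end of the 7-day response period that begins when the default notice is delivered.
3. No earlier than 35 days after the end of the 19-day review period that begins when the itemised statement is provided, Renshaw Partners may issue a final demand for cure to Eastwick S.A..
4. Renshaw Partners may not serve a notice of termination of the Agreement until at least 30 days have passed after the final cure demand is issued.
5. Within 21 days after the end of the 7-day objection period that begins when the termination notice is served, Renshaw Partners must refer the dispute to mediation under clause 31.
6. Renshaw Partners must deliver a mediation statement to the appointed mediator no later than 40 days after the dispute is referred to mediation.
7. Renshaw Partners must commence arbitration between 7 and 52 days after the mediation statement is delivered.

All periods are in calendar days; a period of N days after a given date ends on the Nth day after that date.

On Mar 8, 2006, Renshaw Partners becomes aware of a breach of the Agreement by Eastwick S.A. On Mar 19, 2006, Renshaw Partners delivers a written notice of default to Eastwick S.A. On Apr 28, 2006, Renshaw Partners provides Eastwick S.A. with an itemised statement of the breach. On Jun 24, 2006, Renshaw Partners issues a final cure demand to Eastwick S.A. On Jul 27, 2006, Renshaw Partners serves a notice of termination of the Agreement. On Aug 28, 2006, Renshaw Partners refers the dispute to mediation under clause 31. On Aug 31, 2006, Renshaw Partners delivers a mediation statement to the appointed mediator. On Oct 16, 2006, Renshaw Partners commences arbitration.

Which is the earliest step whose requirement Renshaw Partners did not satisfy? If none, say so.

Step 5

(1) the permitted window runs from Mar 8, 2006 + 10 = Mar 18, 2006 to Mar 8, 2006 + 31 = Apr 8, 2006; done Mar 19, 2006 — within the window.
(2) permitted from Mar 26, 2006 + 31 days = Apr 26, 2006 onward; done Apr 28, 2006 — permitted.
(3) permitted from May 17, 2006 + 35 days = Jun 21, 2006 onward; done Jun 24, 2006, after the minimum wait.
(4) permitted from Jun 24, 2006 + 30 days = Jul 24, 2006 onward; Jul 27, 2006 is on or after that date.
(5) due by Aug 3, 2006 + 21 days = Aug 24, 2006; not done until Aug 28, 2006, 4 days after the deadline.
That is the first point of non-compliance.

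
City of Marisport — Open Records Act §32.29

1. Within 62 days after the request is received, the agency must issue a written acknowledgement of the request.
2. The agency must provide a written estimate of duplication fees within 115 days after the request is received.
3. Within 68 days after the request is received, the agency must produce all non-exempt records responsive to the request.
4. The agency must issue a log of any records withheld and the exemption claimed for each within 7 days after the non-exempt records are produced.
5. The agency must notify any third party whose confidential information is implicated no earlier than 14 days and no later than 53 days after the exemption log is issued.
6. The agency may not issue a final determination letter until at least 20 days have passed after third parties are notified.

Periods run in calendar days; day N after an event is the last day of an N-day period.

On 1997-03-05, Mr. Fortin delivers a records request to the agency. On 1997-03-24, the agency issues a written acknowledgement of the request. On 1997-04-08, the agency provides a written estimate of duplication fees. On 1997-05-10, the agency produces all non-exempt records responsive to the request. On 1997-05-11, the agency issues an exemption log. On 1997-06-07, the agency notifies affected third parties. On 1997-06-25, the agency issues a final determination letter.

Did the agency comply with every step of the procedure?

No

(1) due by 1997-03-05 + 62 days = 1997-05-06; completed 1997-03-24, before the deadline.
(2) due by 1997-03-05 + 115 days = 1997-06-28; done 1997-04-08 — timely.
(3) due by 1997-03-05 + 68 days = 1997-05-12; completed 1997-05-10, before the deadline.
(4) due by 1997-05-10 + 7 days = 1997-05-17; completed 1997-05-11, before the deadline.
(5) the permitted window runs from 1997-05-11 + 14 = 1997-05-25 to 1997-05-11 + 53 = 1997-07-03; 1997-06-07 falls inside that range.
(6) permitted from 1997-06-07 + 20 days = 1997-06-27 onward; acted on 1997-06-25, 2 days prematurely.
Later steps need not be reached.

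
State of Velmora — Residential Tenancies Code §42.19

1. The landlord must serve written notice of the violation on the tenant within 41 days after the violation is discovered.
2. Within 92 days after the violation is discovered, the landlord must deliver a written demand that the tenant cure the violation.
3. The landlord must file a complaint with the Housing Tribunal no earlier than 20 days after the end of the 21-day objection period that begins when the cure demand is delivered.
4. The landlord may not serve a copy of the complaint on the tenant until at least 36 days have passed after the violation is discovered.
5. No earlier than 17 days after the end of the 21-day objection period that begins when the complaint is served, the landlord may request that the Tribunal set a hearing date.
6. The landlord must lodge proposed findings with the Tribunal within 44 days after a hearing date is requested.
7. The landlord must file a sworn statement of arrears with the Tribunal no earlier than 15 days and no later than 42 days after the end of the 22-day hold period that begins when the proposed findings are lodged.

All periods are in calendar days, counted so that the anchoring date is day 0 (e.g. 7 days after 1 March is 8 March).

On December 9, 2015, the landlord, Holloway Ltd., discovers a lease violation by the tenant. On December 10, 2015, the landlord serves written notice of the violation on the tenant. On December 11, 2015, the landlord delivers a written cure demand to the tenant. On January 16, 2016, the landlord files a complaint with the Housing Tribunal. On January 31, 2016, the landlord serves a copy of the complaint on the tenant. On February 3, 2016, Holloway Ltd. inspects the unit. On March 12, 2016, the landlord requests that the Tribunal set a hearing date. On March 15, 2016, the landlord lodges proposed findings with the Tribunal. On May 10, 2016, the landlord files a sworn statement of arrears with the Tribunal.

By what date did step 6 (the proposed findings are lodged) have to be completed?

Step 6 runs from March 12, 2016, when a hearing date is requested. 44 days after March 12, 2016 is April 25, 2016.

April 25, 2016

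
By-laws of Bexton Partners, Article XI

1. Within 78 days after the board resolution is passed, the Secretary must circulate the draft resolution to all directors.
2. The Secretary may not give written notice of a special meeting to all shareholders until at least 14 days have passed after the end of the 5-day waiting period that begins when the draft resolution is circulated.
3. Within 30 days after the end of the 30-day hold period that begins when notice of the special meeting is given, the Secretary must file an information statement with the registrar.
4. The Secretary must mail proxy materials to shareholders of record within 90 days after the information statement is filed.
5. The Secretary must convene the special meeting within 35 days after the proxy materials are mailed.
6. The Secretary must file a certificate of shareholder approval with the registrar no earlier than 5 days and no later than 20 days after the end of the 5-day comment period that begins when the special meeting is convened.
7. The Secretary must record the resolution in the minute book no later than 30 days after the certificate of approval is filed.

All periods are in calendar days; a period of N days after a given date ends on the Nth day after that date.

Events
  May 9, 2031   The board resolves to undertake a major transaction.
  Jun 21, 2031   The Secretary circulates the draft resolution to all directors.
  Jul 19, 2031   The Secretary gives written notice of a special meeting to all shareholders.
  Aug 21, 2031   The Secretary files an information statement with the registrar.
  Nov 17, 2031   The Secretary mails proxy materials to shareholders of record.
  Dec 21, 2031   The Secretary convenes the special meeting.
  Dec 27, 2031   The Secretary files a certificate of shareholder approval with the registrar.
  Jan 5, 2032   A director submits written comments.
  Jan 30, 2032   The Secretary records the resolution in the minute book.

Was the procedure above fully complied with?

No

Step 1: 78 days after May 9, 2031 (when the board resolution is passed) is Jul 26, 2031; done Jun 21, 2031 — timely.
Step 2: the earliest permitted date is 14 days after Jun 26, 2031 (end of the 5-day waiting period, which began when the draft resolution is circulated on Jun 21, 2031), i.e. Jul 10, 2031; done Jul 19, 2031 — permitted.
Step 3: 30 days after Aug 18, 2031 (end of the 30-day hold period, which began when notice of the special meeting is given on Jul 19, 2031) is Sep 17, 2031; Aug 21, 2031 is within that limit.
Step 4: 90 days after Aug 21, 2031 (when the information statement is filed) is Nov 19, 2031; Nov 17, 2031 is within that limit.
Step 5: 35 days after Nov 17, 2031 (when the proxy materials are mailed) is Dec 22, 2031; Dec 21, 2031 is within that limit.
Step 6: the window is 5–20 days after Dec 26, 2031 (end of the 5-day comment period, which began when the special meeting is convened on Dec 21, 2031), so Dec 31, 2031 through Jan 15, 2032; Dec 27, 2031 is 4 days too early.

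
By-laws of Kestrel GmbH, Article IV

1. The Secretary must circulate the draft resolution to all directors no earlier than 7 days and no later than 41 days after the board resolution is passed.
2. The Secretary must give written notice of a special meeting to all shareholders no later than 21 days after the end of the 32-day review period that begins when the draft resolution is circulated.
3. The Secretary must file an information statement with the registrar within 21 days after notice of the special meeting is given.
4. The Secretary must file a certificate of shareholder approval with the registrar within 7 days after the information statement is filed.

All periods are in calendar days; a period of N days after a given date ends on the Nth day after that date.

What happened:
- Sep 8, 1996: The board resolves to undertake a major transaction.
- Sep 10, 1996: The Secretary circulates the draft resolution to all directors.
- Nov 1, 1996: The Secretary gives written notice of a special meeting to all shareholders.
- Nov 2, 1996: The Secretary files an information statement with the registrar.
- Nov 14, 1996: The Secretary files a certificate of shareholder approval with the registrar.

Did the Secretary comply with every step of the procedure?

No

(1) the permitted window runs from Sep 8, 1996 + 7 = Sep 15, 1996 to Sep 8, 1996 + 41 = Oct 19, 1996; Sep 10, 1996 is 5 days too early.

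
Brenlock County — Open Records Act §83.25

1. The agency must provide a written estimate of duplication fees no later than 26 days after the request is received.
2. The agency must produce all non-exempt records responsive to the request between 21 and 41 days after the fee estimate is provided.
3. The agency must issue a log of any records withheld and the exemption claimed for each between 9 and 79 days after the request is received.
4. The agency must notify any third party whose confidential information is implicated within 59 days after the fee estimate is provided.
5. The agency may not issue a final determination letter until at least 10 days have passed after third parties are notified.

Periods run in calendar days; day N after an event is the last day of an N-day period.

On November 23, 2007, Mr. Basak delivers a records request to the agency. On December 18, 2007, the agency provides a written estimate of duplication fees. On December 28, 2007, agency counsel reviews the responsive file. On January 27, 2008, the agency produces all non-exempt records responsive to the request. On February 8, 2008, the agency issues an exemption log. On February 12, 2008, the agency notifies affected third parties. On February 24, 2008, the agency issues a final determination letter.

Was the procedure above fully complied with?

Step 1: 26 days after November 23, 2007 (when the request is received) is December 19, 2007; done December 18, 2007 — timely.
Step 2: the window is 21–41 days after December 18, 2007 (when the fee estimate is provided), so January 8, 2008 through January 28, 2008; January 27, 2008 falls inside that range.
Step 3: the window is 9–79 days after November 23, 2007 (when the request is received), so December 2, 2007 through February 10, 2008; February 8, 2008 falls inside that range.
Step 4: 59 days after December 18, 2007 (when the fee estimate is provided) is February 15, 2008; done February 12, 2008 — timely.
Step 5: the earliest permitted date is 10 days after February 12, 2008 (when third parties are notified), i.e. February 22, 2008; done February 24, 2008 — permitted.

Yes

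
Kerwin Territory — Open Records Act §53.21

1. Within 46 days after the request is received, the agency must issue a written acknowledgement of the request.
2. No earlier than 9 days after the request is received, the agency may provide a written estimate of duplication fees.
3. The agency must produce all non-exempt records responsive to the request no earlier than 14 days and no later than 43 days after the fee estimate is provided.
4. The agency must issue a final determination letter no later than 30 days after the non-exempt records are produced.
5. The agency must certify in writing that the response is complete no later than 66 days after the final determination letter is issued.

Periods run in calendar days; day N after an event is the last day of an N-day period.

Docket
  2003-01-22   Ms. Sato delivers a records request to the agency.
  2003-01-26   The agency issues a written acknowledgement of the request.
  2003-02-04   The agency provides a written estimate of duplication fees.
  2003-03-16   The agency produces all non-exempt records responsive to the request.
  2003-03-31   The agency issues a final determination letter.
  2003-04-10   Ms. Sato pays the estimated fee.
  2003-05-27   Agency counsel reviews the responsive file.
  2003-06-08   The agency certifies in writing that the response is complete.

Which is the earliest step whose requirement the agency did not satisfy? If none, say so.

Step 5

Step 1 — counting 46 days from 2003-01-22 (when the request is received) gives a deadline of 2003-03-09; 2003-01-26 is within that limit.
Step 2 — must wait 9 days from 2003-01-22 (when the request is received), so not before 2003-01-31; 2003-02-04 is on or after that date.
Step 3 — 14 and 43 days from 2003-02-04 (when the fee estimate is provided) are 2003-02-18 and 2003-03-19 respectively; 2003-03-16 falls inside that range.
Step 4 — counting 30 days from 2003-03-16 (when the non-exempt records are produced) gives a deadline of 2003-04-15; done 2003-03-31 — timely.
Step 5 — counting 66 days from 2003-03-31 (when the final determination letter is issued) gives a deadline of 2003-06-05; done 2003-06-08 — 3 days late.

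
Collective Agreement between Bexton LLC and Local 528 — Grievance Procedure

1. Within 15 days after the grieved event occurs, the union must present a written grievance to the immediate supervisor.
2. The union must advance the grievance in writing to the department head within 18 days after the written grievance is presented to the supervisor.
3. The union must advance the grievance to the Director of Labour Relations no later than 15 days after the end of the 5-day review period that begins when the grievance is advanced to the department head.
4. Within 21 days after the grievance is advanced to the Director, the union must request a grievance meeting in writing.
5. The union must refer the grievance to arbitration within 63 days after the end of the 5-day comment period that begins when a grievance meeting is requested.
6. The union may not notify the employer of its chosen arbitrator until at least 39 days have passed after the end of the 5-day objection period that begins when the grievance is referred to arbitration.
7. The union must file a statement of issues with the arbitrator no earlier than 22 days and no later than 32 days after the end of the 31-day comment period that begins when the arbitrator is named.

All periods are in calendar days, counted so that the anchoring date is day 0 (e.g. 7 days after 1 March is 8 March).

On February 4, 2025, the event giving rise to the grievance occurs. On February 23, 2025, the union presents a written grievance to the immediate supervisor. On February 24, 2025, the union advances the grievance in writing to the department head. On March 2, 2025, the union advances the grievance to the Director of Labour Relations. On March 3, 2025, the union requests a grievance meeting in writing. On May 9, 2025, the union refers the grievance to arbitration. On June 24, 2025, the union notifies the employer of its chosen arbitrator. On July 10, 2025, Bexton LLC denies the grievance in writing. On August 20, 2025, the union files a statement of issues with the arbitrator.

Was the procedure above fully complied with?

(1) due by February 4, 2025 + 15 days = February 19, 2025; done February 23, 2025 — 4 days late.
That is the first point of non-compliance.

No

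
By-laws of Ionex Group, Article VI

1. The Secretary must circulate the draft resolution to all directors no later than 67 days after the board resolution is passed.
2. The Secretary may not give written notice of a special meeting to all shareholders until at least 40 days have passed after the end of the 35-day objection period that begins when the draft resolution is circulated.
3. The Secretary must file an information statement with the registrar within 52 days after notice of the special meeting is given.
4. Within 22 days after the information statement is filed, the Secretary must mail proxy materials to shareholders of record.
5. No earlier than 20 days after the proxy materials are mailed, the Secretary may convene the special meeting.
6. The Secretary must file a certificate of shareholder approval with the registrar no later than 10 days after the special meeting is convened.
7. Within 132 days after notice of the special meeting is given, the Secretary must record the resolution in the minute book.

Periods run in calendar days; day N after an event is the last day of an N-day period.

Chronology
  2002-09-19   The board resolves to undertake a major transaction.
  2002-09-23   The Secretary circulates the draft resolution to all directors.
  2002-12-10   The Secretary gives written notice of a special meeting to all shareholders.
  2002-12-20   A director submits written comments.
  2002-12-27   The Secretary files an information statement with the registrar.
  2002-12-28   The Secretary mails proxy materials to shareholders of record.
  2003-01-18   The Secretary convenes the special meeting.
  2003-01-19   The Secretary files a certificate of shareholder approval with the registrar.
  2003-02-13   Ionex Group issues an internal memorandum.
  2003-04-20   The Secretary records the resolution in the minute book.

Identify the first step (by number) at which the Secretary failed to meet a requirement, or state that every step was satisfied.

None — every step was satisfied

Step 1 — counting 67 days from 2002-09-19 (when the board resolution is passed) gives a deadline of 2002-11-25; completed 2002-09-23, before the deadline.
Step 2 — must wait 40 days from 2002-10-28 (end of the 35-day objection period, which began when the draft resolution is circulated on 2002-09-23), so not before 2002-12-07; done 2002-12-10, after the minimum wait.
Step 3 — counting 52 days from 2002-12-10 (when notice of the special meeting is given) gives a deadline of 2003-01-31; 2002-12-27 is within that limit.
Step 4 — counting 22 days from 2002-12-27 (when the information statement is filed) gives a deadline of 2003-01-18; 2002-12-28 is within that limit.
Step 5 — must wait 20 days from 2002-12-28 (when the proxy materials are mailed), so not before 2003-01-17; done 2003-01-18 — permitted.
Step 6 — counting 10 days from 2003-01-18 (when the special meeting is convened) gives a deadline of 2003-01-28; 2003-01-19 is within that limit.
Step 7 — counting 132 days from 2002-12-10 (when notice of the special meeting is given) gives a deadline of 2003-04-21; done 2003-04-20 — timely.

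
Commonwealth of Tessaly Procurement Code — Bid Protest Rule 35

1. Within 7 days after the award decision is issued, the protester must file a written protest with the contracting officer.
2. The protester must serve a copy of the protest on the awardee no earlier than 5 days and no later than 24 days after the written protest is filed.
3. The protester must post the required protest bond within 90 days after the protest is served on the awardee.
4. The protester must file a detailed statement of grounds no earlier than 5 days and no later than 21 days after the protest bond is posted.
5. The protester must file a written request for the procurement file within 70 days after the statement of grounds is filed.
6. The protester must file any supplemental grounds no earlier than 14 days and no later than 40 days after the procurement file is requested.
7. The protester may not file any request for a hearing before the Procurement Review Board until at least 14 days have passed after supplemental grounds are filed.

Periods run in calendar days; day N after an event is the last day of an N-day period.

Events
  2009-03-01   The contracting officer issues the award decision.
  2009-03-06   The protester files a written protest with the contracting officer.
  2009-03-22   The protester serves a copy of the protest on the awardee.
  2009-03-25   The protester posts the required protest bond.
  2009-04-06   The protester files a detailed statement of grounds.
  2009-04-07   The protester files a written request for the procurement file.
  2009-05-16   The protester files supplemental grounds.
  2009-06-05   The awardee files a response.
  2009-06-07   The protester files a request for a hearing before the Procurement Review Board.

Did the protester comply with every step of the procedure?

(1) due by 2009-03-01 + 7 days = 2009-03-08; completed 2009-03-06, before the deadline.
(2) the permitted window runs from 2009-03-06 + 5 = 2009-03-11 to 2009-03-06 + 24 = 2009-03-30; done 2009-03-22, which is between those dates.
(3) due by 2009-03-22 + 90 days = 2009-06-20; done 2009-03-25 — timely.
(4) the permitted window runs from 2009-03-25 + 5 = 2009-03-30 to 2009-03-25 + 21 = 2009-04-15; 2009-04-06 falls inside that range.
(5) due by 2009-04-06 + 70 days = 2009-06-15; completed 2009-04-07, before the deadline.
(6) the permitted window runs from 2009-04-07 + 14 = 2009-04-21 to 2009-04-07 + 40 = 2009-05-17; 2009-05-16 falls inside that range.
(7) permitted from 2009-05-16 + 14 days = 2009-05-30 onward; 2009-06-07 is on or after that date.

Yes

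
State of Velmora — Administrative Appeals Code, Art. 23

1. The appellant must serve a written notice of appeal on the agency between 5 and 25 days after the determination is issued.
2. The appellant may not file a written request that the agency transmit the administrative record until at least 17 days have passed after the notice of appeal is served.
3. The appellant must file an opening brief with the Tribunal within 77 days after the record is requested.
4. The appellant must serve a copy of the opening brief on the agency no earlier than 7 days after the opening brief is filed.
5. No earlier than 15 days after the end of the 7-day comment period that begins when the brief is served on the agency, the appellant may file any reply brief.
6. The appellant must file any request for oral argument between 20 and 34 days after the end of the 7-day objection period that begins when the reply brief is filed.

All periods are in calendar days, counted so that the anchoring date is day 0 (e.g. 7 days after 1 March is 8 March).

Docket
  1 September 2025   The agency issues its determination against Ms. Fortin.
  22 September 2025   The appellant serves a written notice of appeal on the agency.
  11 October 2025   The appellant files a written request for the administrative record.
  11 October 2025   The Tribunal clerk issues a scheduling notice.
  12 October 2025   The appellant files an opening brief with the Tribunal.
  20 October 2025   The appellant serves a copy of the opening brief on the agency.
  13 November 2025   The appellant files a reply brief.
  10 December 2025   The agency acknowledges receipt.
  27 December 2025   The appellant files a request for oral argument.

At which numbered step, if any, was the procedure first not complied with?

Step 6

Step 1 — 5 and 25 days from 1 September 2025 (when the determination is issued) are 6 September 2025 and 26 September 2025 respectively; 22 September 2025 falls inside that range.
Step 2 — must wait 17 days from 22 September 2025 (when the notice of appeal is served), so not before 9 October 2025; done 11 October 2025 — permitted.
Step 3 — counting 77 days from 11 October 2025 (when the record is requested) gives a deadline of 27 December 2025; done 12 October 2025 — timely.
Step 4 — must wait 7 days from 12 October 2025 (when the opening brief is filed), so not before 19 October 2025; done 20 October 2025, after the minimum wait.
Step 5 — must wait 15 days from 27 October 2025 (end of the 7-day comment period, which began when the brief is served on the agency on 20 October 2025), so not before 11 November 2025; done 13 November 2025 — permitted.
Step 6 — 20 and 34 days from 20 November 2025 (end of the 7-day objection period, which began when the reply brief is filed on 13 November 2025) are 10 December 2025 and 24 December 2025 respectively; 27 December 2025 is 3 days past the end of the window.
Later steps need not be reached.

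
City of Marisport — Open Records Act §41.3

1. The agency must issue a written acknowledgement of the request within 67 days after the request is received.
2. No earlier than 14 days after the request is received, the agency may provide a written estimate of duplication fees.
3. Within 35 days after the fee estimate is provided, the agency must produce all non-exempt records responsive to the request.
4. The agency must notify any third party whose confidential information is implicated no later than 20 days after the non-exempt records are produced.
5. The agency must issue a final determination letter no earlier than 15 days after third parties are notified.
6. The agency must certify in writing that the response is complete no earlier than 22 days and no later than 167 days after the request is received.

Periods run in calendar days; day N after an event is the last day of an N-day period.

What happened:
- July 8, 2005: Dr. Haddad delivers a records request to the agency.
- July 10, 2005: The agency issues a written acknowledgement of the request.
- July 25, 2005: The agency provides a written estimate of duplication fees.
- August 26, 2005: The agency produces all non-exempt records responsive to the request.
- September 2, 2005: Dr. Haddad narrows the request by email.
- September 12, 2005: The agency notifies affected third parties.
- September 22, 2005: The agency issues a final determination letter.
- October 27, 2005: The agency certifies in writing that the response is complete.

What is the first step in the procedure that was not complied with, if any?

Step 1 — counting 67 days from July 8, 2005 (when the request is received) gives a deadline of September 13, 2005; completed July 10, 2005, before the deadline.
Step 2 — must wait 14 days from July 8, 2005 (when the request is received), so not before July 22, 2005; done July 25, 2005, after the minimum wait.
Step 3 — counting 35 days from July 25, 2005 (when the fee estimate is provided) gives a deadline of August 29, 2005; August 26, 2005 is within that limit.
Step 4 — counting 20 days from August 26, 2005 (when the non-exempt records are produced) gives a deadline of September 15, 2005; done September 12, 2005 — timely.
Step 5 — must wait 15 days from September 12, 2005 (when third parties are notified), so not before September 27, 2005; acted on September 22, 2005, 5 days prematurely.

Step 5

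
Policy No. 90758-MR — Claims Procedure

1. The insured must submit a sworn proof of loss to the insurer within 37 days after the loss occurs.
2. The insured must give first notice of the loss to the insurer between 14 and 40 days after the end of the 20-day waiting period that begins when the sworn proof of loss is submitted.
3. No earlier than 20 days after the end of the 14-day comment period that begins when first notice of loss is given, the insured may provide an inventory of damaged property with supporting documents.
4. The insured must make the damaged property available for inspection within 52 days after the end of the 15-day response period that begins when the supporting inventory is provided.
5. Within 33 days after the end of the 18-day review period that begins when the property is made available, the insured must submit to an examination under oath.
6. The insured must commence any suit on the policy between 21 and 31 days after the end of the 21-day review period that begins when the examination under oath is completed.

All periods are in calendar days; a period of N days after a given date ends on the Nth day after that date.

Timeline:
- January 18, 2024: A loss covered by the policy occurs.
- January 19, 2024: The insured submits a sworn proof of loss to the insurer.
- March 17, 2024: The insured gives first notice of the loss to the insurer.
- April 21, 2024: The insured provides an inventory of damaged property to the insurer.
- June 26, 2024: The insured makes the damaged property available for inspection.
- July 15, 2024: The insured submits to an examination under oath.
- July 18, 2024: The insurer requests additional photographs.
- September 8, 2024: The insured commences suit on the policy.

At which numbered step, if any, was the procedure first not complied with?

Step 1: 37 days after January 18, 2024 (when the loss occurs) is February 24, 2024; done January 19, 2024 — timely.
Step 2: the window is 14–40 days after February 8, 2024 (end of the 20-day waiting period, which began when the sworn proof of loss is submitted on January 19, 2024), so February 22, 2024 through March 19, 2024; done March 17, 2024, which is between those dates.
Step 3: the earliest permitted date is 20 days after March 31, 2024 (end of the 14-day comment period, which began when first notice of loss is given on March 17, 2024), i.e. April 20, 2024; done April 21, 2024 — permitted.
Step 4: 52 days after May 6, 2024 (end of the 15-day response period, which began when the supporting inventory is provided on April 21, 2024) is June 27, 2024; done June 26, 2024 — timely.
Step 5: 33 days after July 14, 2024 (end of the 18-day review period, which began when the property is made available on June 26, 2024) is August 16, 2024; done July 15, 2024 — timely.
Step 6: the window is 21–31 days after August 5, 2024 (end of the 21-day review period, which began when the examination under oath is completed on July 15, 2024), so August 26, 2024 through September 5, 2024; September 8, 2024 is 3 days past the end of the window.

Step 6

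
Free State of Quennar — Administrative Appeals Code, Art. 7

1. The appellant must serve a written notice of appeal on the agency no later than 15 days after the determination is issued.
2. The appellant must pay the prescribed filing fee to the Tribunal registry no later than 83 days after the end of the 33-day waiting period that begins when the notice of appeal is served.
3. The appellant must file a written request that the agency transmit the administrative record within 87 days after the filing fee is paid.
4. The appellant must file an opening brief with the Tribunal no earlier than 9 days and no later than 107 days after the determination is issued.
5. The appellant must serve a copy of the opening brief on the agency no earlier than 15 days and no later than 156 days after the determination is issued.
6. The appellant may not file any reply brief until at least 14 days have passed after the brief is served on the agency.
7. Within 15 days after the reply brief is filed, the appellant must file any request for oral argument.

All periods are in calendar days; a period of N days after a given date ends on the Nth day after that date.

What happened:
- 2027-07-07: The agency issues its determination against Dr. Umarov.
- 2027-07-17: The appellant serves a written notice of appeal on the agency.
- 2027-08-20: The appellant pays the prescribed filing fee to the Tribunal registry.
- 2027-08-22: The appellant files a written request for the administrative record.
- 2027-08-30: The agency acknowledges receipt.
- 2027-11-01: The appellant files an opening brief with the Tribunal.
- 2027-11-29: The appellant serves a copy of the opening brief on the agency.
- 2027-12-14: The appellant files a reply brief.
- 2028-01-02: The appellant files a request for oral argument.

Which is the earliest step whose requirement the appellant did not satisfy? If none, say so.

Step 1 — counting 15 days from 2027-07-07 (when the determination is issued) gives a deadline of 2027-07-22; 2027-07-17 is within that limit.
Step 2 — counting 83 days from 2027-08-19 (end of the 33-day waiting period, which began when the notice of appeal is served on 2027-07-17) gives a deadline of 2027-11-10; completed 2027-08-20, before the deadline.
Step 3 — counting 87 days from 2027-08-20 (when the filing fee is paid) gives a deadline of 2027-11-15; 2027-08-22 is within that limit.
Step 4 — 9 and 107 days from 2027-07-07 (when the determination is issued) are 2027-07-16 and 2027-10-22 respectively; done 2027-11-01 — 10 days after the window closed.

Step 4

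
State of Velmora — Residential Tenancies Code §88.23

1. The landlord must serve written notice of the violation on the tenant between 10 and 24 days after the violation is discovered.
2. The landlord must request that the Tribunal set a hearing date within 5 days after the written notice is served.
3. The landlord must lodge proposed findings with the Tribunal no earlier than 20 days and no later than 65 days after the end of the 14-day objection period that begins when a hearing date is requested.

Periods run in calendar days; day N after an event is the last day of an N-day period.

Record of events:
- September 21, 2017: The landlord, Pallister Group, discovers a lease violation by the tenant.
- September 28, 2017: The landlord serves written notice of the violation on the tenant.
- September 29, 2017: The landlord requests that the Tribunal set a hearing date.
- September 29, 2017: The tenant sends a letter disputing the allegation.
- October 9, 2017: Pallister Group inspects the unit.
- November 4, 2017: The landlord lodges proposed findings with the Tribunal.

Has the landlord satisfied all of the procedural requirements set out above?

No

(1) the permitted window runs from September 21, 2017 + 10 = October 1, 2017 to September 21, 2017 + 24 = October 15, 2017; done September 28, 2017 — 3 days before the window opened.
No need to go further; step 1 was not satisfied.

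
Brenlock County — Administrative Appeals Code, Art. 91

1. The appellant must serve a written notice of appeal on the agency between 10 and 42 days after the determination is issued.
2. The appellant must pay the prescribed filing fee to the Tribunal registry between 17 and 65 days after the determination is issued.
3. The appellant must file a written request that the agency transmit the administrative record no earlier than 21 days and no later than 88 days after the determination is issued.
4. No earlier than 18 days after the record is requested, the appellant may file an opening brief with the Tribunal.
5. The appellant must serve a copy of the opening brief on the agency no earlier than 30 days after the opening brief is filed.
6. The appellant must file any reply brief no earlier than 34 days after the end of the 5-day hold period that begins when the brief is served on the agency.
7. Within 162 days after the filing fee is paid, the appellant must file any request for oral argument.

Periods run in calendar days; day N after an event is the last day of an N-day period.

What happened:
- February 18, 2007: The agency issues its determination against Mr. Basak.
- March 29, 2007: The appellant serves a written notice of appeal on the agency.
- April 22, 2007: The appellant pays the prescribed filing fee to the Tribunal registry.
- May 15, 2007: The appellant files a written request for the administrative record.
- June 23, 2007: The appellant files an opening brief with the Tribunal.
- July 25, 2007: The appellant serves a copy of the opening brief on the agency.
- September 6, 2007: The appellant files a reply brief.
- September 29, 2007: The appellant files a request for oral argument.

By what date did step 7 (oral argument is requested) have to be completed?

October 1, 2007

Step 7 runs from April 22, 2007, when the filing fee is paid. 162 days after April 22, 2007 is October 1, 2007.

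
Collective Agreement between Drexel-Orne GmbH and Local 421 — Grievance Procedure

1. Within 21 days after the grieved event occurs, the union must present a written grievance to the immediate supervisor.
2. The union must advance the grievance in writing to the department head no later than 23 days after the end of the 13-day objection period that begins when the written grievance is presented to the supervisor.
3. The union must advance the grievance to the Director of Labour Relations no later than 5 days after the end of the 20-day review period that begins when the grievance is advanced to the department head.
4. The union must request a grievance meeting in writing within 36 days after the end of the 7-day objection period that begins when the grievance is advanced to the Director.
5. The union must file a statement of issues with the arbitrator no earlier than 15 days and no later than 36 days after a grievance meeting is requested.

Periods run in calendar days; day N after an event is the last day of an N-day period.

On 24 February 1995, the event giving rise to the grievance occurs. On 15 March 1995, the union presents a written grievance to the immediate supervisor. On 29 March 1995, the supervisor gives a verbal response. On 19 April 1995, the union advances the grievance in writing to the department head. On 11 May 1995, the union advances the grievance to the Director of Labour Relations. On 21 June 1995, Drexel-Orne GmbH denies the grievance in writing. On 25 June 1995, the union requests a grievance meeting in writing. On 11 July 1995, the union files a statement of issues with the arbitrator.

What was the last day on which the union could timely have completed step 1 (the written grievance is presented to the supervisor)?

17 March 1995

Step 1 runs from 24 February 1995, when the grieved event occurs. 21 days after 24 February 1995 is 17 March 1995.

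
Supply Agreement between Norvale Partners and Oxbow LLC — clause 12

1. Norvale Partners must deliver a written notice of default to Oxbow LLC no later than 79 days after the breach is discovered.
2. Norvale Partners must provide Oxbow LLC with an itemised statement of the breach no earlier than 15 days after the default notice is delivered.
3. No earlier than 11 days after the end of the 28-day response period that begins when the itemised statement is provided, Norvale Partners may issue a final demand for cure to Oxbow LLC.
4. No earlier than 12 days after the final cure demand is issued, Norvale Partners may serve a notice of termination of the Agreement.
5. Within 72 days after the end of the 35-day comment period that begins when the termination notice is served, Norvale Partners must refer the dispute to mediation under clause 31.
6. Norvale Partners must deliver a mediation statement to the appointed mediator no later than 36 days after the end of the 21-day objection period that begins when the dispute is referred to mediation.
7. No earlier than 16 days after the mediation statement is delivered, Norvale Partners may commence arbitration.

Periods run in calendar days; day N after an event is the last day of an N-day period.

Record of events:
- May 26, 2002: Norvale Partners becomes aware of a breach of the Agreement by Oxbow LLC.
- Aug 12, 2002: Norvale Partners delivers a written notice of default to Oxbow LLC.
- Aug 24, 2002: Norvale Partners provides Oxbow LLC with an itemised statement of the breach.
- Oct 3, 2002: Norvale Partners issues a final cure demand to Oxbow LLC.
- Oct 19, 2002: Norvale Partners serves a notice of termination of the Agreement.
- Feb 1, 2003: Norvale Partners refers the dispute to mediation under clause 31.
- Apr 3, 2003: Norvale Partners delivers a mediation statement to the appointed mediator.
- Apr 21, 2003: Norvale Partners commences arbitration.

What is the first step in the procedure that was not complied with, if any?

Step 2

(1) due by May 26, 2002 + 79 days = Aug 13, 2002; done Aug 12, 2002 — timely.
(2) permitted from Aug 12, 2002 + 15 days = Aug 27, 2002 onward; acted on Aug 24, 2002, 3 days prematurely.
No need to go further; step 2 was not satisfied.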